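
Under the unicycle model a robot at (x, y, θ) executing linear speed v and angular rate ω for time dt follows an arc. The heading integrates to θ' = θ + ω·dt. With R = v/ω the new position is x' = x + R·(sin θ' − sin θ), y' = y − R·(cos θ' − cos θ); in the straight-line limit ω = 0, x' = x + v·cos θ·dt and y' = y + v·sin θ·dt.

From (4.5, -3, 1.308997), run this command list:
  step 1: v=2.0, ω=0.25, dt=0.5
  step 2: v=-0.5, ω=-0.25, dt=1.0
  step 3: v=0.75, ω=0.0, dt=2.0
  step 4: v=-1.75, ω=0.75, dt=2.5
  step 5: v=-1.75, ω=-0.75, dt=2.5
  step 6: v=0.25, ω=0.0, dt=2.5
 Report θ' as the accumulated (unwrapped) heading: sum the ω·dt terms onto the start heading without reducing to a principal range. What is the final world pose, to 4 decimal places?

step 1: θ'=1.4340 (R=8.0000) → pose (4.6979, -2.0204, 1.4340)
step 2: θ'=1.1840 (R=2.0000) → pose (4.5688, -2.5021, 1.1840)
step 3: θ'=1.1840 (straight) → pose (5.1346, -1.1130, 1.1840)
step 4: θ'=3.0590 (R=-2.3333) → pose (7.1031, -4.3185, 3.0590)
step 5: θ'=1.1840 (R=2.3333) → pose (9.0715, -7.5241, 1.1840)
step 6: θ'=1.1840 (straight) → pose (9.3073, -6.9453, 1.1840)

(9.3073, -6.9453, 1.1840)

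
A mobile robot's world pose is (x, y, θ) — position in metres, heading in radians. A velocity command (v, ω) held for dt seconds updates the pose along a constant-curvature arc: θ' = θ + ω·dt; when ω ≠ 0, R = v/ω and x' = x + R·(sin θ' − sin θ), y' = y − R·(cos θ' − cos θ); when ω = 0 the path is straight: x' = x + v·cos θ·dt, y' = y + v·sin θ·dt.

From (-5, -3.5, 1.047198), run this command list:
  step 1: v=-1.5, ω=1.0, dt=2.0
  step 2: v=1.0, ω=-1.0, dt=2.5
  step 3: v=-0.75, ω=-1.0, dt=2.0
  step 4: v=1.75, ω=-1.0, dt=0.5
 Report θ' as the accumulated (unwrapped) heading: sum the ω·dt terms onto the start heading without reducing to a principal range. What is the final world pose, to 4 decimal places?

(-5.5174, -4.2000, -1.9528)

step 1: θ'=3.0472 (R=-1.5000) → pose (-3.8423, -5.7433, 3.0472)
step 2: θ'=0.5472 (R=-1.0000) → pose (-4.2684, -3.8938, 0.5472)
step 3: θ'=-1.4528 (R=0.7500) → pose (-5.4034, -3.3416, -1.4528)
step 4: θ'=-1.9528 (R=-1.7500) → pose (-5.5174, -4.2000, -1.9528)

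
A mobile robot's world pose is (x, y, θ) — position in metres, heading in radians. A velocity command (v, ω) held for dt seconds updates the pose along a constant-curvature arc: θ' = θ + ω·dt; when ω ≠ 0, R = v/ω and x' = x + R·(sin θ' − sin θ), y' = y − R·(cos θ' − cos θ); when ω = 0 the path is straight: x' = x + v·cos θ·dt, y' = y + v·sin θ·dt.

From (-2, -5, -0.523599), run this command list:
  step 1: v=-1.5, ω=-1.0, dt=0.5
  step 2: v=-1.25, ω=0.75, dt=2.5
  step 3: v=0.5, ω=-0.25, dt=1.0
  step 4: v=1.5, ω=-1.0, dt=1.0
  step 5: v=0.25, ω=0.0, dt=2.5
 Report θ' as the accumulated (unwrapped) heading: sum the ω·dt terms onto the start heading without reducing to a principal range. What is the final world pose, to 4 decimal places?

(-2.8283, -4.0161, -0.3986)

step 1: θ'=-1.0236 (R=1.5000) → pose (-2.5310, -4.4814, -1.0236)
step 2: θ'=0.8514 (R=-1.6667) → pose (-5.2080, -4.2503, 0.8514)
step 3: θ'=0.6014 (R=-2.0000) → pose (-4.8352, -3.9191, 0.6014)
step 4: θ'=-0.3986 (R=-1.5000) → pose (-3.4043, -3.7735, -0.3986)
step 5: θ'=-0.3986 (straight) → pose (-2.8283, -4.0161, -0.3986)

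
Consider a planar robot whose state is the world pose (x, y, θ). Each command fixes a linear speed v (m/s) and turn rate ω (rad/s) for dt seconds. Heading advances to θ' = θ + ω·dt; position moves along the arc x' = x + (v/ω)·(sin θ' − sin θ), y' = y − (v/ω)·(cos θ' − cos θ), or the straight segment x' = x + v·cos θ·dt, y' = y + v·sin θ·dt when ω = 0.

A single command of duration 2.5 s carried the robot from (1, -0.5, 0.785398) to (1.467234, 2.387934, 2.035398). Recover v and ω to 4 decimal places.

Δθ = 2.035398 − 0.785398 = 1.250000
ω = Δθ/dt = 1.250000/2.5 = 0.5000
R = −Δy/(cos θ' − cos θ) = 2.5000
v = R·ω = 2.5000·0.5000 = 1.2500

v = 1.2500, ω = 0.5000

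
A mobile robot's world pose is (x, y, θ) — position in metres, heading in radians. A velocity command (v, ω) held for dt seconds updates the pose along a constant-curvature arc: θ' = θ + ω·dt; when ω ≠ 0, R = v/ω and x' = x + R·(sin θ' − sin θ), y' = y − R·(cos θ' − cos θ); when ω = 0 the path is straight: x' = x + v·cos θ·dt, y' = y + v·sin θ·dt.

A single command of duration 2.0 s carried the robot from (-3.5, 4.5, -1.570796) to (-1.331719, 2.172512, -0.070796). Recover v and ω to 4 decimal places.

v = 1.7500, ω = 0.7500

Δθ = -0.070796 − -1.570796 = 1.500000
ω = Δθ/dt = 1.500000/2.0 = 0.7500
R = −Δy/(cos θ' − cos θ) = 2.3333
v = R·ω = 2.3333·0.7500 = 1.7500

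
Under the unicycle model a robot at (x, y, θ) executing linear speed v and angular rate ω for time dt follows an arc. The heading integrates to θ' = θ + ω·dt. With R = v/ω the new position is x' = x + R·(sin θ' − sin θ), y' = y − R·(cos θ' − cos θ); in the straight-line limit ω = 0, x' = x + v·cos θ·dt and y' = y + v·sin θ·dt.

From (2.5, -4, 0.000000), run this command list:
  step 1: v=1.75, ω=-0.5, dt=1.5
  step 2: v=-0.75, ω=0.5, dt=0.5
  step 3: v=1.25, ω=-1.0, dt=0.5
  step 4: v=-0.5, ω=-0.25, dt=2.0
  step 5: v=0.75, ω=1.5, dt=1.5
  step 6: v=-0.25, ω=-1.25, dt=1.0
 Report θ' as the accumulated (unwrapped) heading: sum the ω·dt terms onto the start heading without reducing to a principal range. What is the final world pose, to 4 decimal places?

(5.3303, -4.5624, -0.5000)

step 1: θ'=-0.7500 (R=-3.5000) → pose (4.8857, -4.9391, -0.7500)
step 2: θ'=-0.5000 (R=-1.5000) → pose (4.5824, -4.7202, -0.5000)
step 3: θ'=-1.0000 (R=-1.2500) → pose (5.0350, -5.1418, -1.0000)
step 4: θ'=-1.5000 (R=2.0000) → pose (4.7229, -4.2027, -1.5000)
step 5: θ'=0.7500 (R=0.5000) → pose (5.5625, -4.5332, 0.7500)
step 6: θ'=-0.5000 (R=0.2000) → pose (5.3303, -4.5624, -0.5000)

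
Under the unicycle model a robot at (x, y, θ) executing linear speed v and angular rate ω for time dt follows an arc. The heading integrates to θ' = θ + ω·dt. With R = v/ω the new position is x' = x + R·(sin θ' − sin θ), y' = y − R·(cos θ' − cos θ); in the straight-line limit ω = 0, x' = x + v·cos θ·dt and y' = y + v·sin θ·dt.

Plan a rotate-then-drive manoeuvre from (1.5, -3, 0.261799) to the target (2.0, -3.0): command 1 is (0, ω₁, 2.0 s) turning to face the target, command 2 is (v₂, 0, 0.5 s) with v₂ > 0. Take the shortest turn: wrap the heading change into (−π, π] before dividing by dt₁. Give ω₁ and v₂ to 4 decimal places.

ω₁ = -0.1309, v₂ = 1.0000

heading to target = atan2(-3−-3, 2−1.5) = 0.0000
Δθ = wrap(0.0000 − 0.2618) = -0.2618; ω₁ = Δθ/dt₁ = -0.1309
distance = √((2−1.5)² + (-3−-3)²) = 0.5000; v₂ = distance/dt₂ = 1.0000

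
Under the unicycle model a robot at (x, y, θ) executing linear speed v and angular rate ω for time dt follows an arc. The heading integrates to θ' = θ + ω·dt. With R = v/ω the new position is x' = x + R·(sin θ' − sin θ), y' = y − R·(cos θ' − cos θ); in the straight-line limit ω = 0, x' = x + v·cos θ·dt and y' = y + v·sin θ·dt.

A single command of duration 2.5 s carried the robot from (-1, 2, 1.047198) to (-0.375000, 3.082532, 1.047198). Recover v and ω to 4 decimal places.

v = 0.5000, ω = 0.0000

Δθ = 1.047198 − 1.047198 = 0.000000
ω = Δθ/dt = 0.000000/2.5 = 0.0000
ω = 0 → v = (Δx·cos θ + Δy·sin θ)/dt = 0.5000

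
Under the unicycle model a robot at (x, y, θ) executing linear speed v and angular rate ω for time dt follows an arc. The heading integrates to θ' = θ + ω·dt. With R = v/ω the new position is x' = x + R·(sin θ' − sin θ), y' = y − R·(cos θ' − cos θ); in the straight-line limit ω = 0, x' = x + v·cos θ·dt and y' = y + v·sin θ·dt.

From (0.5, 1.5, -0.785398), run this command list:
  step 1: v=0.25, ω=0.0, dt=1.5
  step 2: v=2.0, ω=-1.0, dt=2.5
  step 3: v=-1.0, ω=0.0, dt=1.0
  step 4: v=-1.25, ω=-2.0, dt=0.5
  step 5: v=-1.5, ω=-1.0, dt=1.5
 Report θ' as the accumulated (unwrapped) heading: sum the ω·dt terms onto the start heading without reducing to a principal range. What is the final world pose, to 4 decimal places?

(-0.1158, -4.6009, -5.7854)

step 1: θ'=-0.7854 (straight) → pose (0.7652, 1.2348, -0.7854)
step 2: θ'=-3.2854 (R=-2.0000) → pose (-0.9357, -2.1587, -3.2854)
step 3: θ'=-3.2854 (straight) → pose (0.0540, -2.3020, -3.2854)
step 4: θ'=-4.2854 (R=0.6250) → pose (0.5333, -2.6618, -4.2854)
step 5: θ'=-5.7854 (R=1.5000) → pose (-0.1158, -4.6009, -5.7854)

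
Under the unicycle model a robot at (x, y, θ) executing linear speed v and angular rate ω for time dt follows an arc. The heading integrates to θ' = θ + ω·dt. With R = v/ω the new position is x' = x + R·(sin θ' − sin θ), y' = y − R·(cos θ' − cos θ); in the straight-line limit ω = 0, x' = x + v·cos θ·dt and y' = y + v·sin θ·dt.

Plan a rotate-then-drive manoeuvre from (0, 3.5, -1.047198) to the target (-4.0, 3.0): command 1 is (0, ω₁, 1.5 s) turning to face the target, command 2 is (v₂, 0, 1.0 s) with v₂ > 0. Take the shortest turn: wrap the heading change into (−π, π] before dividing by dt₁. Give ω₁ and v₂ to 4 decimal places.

heading to target = atan2(3−3.5, -4−0) = -3.0172
Δθ = wrap(-3.0172 − -1.0472) = -1.9700; ω₁ = Δθ/dt₁ = -1.3134
distance = √((-4−0)² + (3−3.5)²) = 4.0311; v₂ = distance/dt₂ = 4.0311

ω₁ = -1.3134, v₂ = 4.0311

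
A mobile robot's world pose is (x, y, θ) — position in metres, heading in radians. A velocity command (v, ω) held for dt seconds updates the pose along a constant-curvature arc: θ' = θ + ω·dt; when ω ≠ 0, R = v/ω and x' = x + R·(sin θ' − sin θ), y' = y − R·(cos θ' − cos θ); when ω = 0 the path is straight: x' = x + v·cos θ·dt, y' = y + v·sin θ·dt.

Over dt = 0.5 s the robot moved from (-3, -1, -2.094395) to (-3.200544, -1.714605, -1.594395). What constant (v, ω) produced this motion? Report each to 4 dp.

Δθ = -1.594395 − -2.094395 = 0.500000
ω = Δθ/dt = 0.500000/0.5 = 1.0000
R = −Δy/(cos θ' − cos θ) = 1.5000
v = R·ω = 1.5000·1.0000 = 1.5000

v = 1.5000, ω = 1.0000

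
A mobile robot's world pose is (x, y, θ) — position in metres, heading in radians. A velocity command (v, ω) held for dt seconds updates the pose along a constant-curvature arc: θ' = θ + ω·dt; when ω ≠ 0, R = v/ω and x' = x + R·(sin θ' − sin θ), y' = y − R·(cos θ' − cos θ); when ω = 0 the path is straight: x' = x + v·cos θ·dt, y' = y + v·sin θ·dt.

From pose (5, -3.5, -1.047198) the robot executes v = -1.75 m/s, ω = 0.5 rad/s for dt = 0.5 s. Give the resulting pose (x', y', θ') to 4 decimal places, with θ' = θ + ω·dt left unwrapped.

θ' = -1.0472 + 0.5·0.5 = -0.7972
R = v/ω = -1.75/0.5 = -3.5000
x' = 5 + -3.5000·(sin -0.7972 − sin -1.0472) = 4.4728
y' = -3.5 − -3.5000·(cos -0.7972 − cos -1.0472) = -2.8045

(4.4728, -2.8045, -0.7972)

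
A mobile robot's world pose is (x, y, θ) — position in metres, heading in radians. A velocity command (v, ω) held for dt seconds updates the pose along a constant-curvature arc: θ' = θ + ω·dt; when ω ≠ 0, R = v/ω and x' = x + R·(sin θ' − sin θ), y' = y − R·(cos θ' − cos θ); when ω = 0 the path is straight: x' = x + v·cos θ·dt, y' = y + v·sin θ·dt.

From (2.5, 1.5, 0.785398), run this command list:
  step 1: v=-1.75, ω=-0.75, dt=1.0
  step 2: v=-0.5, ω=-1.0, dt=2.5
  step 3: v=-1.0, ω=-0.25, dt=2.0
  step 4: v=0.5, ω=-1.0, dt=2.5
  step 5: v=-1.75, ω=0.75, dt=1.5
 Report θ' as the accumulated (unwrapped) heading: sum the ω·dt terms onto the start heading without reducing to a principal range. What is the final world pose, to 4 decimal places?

step 1: θ'=0.0354 (R=2.3333) → pose (0.9327, 0.8180, 0.0354)
step 2: θ'=-2.4646 (R=0.5000) → pose (0.6017, 1.7075, -2.4646)
step 3: θ'=-2.9646 (R=4.0000) → pose (2.4033, 2.5271, -2.9646)
step 4: θ'=-5.4646 (R=-0.5000) → pose (1.9501, 3.3609, -5.4646)
step 5: θ'=-4.3396 (R=-2.3333) → pose (1.4808, 0.9169, -4.3396)

(1.4808, 0.9169, -4.3396)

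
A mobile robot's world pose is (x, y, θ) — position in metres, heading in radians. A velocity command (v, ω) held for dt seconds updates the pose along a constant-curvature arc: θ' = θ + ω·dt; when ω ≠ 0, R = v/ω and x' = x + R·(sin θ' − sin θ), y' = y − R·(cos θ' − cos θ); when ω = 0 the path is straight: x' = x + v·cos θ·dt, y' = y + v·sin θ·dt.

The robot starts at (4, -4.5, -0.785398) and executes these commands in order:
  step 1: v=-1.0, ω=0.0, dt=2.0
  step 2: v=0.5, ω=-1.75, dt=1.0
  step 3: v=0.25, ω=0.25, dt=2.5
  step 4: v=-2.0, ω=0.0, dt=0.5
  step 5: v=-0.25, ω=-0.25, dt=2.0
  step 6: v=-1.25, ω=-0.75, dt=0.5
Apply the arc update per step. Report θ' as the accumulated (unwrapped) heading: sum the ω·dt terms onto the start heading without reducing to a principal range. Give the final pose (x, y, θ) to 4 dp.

(3.3134, -2.3358, -2.7854)

step 1: θ'=-0.7854 (straight) → pose (2.5858, -3.0858, -0.7854)
step 2: θ'=-2.5354 (R=-0.2857) → pose (2.5465, -3.5226, -2.5354)
step 3: θ'=-1.9104 (R=1.0000) → pose (2.1734, -4.0113, -1.9104)
step 4: θ'=-1.9104 (straight) → pose (2.5065, -3.0684, -1.9104)
step 5: θ'=-2.4104 (R=1.0000) → pose (2.7816, -2.6572, -2.4104)
step 6: θ'=-2.7854 (R=1.6667) → pose (3.3134, -2.3358, -2.7854)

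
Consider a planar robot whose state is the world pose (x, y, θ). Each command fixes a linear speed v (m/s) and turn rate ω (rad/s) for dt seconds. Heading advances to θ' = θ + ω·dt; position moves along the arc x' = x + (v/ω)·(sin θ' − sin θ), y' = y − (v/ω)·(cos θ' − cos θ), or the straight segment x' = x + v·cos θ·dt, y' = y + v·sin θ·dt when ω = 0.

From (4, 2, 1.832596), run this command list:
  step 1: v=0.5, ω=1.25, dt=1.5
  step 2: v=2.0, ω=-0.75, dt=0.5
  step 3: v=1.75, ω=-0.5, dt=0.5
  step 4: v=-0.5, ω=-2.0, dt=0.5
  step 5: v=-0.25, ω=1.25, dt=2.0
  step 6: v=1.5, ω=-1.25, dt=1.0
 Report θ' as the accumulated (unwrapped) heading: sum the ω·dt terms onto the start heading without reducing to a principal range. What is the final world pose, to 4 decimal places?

step 1: θ'=3.7076 (R=0.4000) → pose (3.3991, 2.2341, 3.7076)
step 2: θ'=3.3326 (R=-2.6667) → pose (2.4753, 1.8667, 3.3326)
step 3: θ'=3.0826 (R=-3.5000) → pose (1.6045, 1.8092, 3.0826)
step 4: θ'=2.0826 (R=0.2500) → pose (1.8077, 1.6820, 2.0826)
step 5: θ'=4.5826 (R=-0.2000) → pose (2.1804, 1.7541, 4.5826)
step 6: θ'=3.3326 (R=-1.2000) → pose (1.2183, 0.7312, 3.3326)

(1.2183, 0.7312, 3.3326)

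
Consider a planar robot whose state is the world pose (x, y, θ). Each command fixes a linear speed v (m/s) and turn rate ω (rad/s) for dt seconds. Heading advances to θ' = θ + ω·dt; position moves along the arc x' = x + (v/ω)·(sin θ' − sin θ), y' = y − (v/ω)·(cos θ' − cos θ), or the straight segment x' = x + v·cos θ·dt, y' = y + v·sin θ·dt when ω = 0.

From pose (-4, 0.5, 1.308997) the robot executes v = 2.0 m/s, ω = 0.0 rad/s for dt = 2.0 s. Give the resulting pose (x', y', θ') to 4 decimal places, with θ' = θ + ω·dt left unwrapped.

θ' = 1.3090 + 0.0·2.0 = 1.3090
ω = 0 → straight: x' = -4 + 2.0·cos(1.3090)·2.0 = -2.9647
y' = 0.5 + 2.0·sin(1.3090)·2.0 = 4.3637

(-2.9647, 4.3637, 1.3090)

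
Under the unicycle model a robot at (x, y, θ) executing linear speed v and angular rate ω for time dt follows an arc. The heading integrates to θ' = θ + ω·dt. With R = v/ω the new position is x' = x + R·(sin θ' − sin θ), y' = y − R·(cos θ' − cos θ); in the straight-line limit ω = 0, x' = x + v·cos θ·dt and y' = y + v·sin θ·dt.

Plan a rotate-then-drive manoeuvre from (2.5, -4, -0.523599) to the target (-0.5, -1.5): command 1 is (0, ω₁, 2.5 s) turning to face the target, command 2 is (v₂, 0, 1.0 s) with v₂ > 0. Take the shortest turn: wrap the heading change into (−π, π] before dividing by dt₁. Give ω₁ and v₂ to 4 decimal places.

heading to target = atan2(-1.5−-4, -0.5−2.5) = 2.4469
Δθ = wrap(2.4469 − -0.5236) = 2.9705; ω₁ = Δθ/dt₁ = 1.1882
distance = √((-0.5−2.5)² + (-1.5−-4)²) = 3.9051; v₂ = distance/dt₂ = 3.9051

ω₁ = 1.1882, v₂ = 3.9051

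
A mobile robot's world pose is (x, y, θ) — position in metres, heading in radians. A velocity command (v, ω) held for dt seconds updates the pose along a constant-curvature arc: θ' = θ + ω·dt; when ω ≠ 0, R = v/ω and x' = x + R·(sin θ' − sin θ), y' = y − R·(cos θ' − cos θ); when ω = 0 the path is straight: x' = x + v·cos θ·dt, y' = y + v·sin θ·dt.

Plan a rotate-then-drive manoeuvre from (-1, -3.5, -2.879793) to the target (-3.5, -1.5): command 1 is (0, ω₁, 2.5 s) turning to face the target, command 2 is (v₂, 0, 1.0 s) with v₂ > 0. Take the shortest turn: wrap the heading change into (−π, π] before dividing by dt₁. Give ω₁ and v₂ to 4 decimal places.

heading to target = atan2(-1.5−-3.5, -3.5−-1) = 2.4669
Δθ = wrap(2.4669 − -2.8798) = -0.9365; ω₁ = Δθ/dt₁ = -0.3746
distance = √((-3.5−-1)² + (-1.5−-3.5)²) = 3.2016; v₂ = distance/dt₂ = 3.2016

ω₁ = -0.3746, v₂ = 3.2016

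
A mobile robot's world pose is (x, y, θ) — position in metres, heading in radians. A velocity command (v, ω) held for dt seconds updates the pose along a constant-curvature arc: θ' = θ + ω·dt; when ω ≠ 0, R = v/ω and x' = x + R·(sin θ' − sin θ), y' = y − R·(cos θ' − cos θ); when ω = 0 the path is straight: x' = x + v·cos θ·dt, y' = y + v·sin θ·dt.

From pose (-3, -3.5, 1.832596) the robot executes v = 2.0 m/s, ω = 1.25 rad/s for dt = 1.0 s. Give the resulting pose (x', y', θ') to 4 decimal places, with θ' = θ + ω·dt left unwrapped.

(-4.4511, -2.3169, 3.0826)

θ' = 1.8326 + 1.25·1.0 = 3.0826
R = v/ω = 2.0/1.25 = 1.6000
x' = -3 + 1.6000·(sin 3.0826 − sin 1.8326) = -4.4511
y' = -3.5 − 1.6000·(cos 3.0826 − cos 1.8326) = -2.3169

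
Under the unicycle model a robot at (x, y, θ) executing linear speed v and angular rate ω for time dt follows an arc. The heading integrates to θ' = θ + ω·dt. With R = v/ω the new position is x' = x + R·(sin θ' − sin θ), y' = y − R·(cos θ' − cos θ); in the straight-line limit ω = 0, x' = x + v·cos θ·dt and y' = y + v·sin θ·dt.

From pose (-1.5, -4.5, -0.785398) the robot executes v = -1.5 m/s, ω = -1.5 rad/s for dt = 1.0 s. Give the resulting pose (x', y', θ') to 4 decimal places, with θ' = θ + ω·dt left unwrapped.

θ' = -0.7854 + -1.5·1.0 = -2.2854
R = v/ω = -1.5/-1.5 = 1.0000
x' = -1.5 + 1.0000·(sin -2.2854 − sin -0.7854) = -1.5482
y' = -4.5 − 1.0000·(cos -2.2854 − cos -0.7854) = -3.1376

(-1.5482, -3.1376, -2.2854)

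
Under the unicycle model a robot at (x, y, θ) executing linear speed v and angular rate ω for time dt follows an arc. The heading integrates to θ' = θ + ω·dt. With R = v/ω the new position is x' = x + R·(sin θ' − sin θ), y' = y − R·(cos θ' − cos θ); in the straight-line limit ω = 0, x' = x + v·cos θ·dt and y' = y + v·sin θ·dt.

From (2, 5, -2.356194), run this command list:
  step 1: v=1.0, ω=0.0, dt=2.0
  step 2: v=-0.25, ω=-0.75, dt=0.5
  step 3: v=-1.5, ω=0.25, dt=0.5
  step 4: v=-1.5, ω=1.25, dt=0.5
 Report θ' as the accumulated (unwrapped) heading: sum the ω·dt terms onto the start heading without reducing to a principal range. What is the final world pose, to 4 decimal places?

(1.8439, 4.5504, -1.9812)

step 1: θ'=-2.3562 (straight) → pose (0.5858, 3.5858, -2.3562)
step 2: θ'=-2.7312 (R=0.3333) → pose (0.6885, 3.6557, -2.7312)
step 3: θ'=-2.6062 (R=-6.0000) → pose (1.3558, 3.9971, -2.6062)
step 4: θ'=-1.9812 (R=-1.2000) → pose (1.8439, 4.5504, -1.9812)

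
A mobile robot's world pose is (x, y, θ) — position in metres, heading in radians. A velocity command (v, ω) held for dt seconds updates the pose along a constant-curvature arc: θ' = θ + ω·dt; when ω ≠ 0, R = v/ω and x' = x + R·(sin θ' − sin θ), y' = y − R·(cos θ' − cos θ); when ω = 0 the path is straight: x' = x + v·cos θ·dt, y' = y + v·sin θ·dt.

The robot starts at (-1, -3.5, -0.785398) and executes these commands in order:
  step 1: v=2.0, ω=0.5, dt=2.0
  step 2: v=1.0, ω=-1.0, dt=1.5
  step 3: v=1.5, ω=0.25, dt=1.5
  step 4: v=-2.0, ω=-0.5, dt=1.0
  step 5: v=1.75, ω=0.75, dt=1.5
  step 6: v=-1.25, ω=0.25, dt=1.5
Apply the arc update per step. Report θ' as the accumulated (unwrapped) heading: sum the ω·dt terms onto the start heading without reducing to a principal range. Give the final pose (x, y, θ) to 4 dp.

step 1: θ'=0.2146 (R=4.0000) → pose (2.6803, -4.5798, 0.2146)
step 2: θ'=-1.2854 (R=-1.0000) → pose (3.8528, -5.2753, -1.2854)
step 3: θ'=-0.9104 (R=6.0000) → pose (4.8716, -7.2667, -0.9104)
step 4: θ'=-1.4104 (R=4.0000) → pose (4.0819, -5.4518, -1.4104)
step 5: θ'=-0.2854 (R=2.3333) → pose (5.7284, -7.3181, -0.2854)
step 6: θ'=0.0896 (R=-5.0000) → pose (3.8733, -7.1359, 0.0896)

(3.8733, -7.1359, 0.0896)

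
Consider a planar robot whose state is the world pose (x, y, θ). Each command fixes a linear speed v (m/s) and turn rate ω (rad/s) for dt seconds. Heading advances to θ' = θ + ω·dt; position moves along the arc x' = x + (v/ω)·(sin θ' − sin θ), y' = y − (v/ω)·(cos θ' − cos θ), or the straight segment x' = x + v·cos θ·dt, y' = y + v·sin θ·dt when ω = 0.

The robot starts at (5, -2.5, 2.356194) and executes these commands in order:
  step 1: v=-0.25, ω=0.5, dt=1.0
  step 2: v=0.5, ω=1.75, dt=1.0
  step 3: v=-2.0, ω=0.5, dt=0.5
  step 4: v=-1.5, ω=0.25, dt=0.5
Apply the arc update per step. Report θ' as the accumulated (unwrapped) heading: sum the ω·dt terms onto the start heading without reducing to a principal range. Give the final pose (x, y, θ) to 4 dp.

(4.6760, -1.1393, 4.9812)

step 1: θ'=2.8562 (R=-0.5000) → pose (5.2128, -2.6262, 2.8562)
step 2: θ'=4.6062 (R=0.2857) → pose (4.8482, -2.8701, 4.6062)
step 3: θ'=4.8562 (R=-4.0000) → pose (4.8295, -1.8729, 4.8562)
step 4: θ'=4.9812 (R=-6.0000) → pose (4.6760, -1.1393, 4.9812)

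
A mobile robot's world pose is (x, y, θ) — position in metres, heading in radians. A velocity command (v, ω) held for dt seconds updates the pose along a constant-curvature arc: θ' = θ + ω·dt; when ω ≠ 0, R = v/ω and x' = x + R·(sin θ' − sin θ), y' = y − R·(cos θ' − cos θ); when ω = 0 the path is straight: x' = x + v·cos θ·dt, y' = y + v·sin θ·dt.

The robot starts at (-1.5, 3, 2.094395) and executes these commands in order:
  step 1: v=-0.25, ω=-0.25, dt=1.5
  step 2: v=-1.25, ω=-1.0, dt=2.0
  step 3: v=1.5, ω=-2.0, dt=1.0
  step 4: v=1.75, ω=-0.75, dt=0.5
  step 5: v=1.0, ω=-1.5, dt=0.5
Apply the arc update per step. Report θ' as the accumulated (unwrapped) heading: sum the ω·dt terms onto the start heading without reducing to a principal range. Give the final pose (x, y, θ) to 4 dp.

step 1: θ'=1.7194 (R=1.0000) → pose (-1.3770, 2.6481, 1.7194)
step 2: θ'=-0.2806 (R=1.2500) → pose (-2.9594, 1.2619, -0.2806)
step 3: θ'=-2.2806 (R=-0.7500) → pose (-2.5983, 0.0524, -2.2806)
step 4: θ'=-2.6556 (R=-2.3333) → pose (-3.2782, -0.4901, -2.6556)
step 5: θ'=-3.4056 (R=-0.6667) → pose (-3.7636, -0.5442, -3.4056)

(-3.7636, -0.5442, -3.4056)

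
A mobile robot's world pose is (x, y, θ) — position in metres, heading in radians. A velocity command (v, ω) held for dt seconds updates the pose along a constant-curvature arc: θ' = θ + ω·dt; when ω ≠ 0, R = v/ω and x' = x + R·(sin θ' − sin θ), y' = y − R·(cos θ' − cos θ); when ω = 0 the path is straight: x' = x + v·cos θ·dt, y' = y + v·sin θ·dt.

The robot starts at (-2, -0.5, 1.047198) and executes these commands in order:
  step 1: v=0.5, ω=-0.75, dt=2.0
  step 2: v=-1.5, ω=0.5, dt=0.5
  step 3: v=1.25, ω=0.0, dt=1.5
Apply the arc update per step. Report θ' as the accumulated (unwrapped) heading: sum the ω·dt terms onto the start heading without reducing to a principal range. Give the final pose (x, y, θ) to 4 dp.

(-0.0026, -0.3707, -0.2028)

step 1: θ'=-0.4528 (R=-0.6667) → pose (-1.1310, -0.2338, -0.4528)
step 2: θ'=-0.2028 (R=-3.0000) → pose (-1.8392, 0.0070, -0.2028)
step 3: θ'=-0.2028 (straight) → pose (-0.0026, -0.3707, -0.2028)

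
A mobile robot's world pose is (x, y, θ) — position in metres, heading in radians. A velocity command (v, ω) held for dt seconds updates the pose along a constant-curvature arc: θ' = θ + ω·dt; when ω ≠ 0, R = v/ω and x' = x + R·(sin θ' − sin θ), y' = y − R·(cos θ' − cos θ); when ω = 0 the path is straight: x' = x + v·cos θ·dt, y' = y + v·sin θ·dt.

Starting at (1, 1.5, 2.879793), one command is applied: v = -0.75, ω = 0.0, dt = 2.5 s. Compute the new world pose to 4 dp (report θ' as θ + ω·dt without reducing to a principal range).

(2.8111, 1.0147, 2.8798)

θ' = 2.8798 + 0.0·2.5 = 2.8798
ω = 0 → straight: x' = 1 + -0.75·cos(2.8798)·2.5 = 2.8111
y' = 1.5 + -0.75·sin(2.8798)·2.5 = 1.0147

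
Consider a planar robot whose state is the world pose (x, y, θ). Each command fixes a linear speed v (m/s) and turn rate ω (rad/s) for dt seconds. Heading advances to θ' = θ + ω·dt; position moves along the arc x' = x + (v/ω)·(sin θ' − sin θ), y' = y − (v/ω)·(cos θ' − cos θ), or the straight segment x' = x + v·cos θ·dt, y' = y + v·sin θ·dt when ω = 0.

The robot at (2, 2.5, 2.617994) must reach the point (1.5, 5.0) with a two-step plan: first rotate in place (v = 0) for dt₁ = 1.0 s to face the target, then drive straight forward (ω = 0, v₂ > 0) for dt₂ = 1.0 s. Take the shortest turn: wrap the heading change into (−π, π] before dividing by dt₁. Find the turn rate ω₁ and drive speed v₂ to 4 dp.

heading to target = atan2(5−2.5, 1.5−2) = 1.7682
Δθ = wrap(1.7682 − 2.6180) = -0.8498; ω₁ = Δθ/dt₁ = -0.8498
distance = √((1.5−2)² + (5−2.5)²) = 2.5495; v₂ = distance/dt₂ = 2.5495

ω₁ = -0.8498, v₂ = 2.5495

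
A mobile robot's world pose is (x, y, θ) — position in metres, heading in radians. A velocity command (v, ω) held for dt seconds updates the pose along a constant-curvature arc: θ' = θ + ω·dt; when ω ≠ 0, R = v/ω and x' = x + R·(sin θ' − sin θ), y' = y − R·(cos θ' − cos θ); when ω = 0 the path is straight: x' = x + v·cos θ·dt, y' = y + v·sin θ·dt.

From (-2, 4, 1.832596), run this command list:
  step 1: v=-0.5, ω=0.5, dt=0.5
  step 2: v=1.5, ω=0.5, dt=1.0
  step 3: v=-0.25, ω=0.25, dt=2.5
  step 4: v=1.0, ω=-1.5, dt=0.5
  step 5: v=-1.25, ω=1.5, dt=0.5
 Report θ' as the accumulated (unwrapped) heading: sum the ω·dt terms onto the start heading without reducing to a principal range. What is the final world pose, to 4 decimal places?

(-2.2179, 4.6560, 3.2076)

step 1: θ'=2.0826 (R=-1.0000) → pose (-1.9059, 3.7691, 2.0826)
step 2: θ'=2.5826 (R=3.0000) → pose (-2.9305, 4.8432, 2.5826)
step 3: θ'=3.2076 (R=-1.0000) → pose (-2.3342, 4.6932, 3.2076)
step 4: θ'=2.4576 (R=-0.6667) → pose (-2.7995, 4.8417, 2.4576)
step 5: θ'=3.2076 (R=-0.8333) → pose (-2.2179, 4.6560, 3.2076)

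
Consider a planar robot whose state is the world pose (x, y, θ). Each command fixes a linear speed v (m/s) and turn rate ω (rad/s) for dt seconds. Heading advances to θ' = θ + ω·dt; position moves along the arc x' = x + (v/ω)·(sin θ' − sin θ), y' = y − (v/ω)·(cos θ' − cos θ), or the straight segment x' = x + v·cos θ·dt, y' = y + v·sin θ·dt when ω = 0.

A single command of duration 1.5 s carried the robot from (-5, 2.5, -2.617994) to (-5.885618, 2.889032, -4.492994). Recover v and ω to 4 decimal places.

v = 0.7500, ω = -1.2500

Δθ = -4.492994 − -2.617994 = -1.875000
ω = Δθ/dt = -1.875000/1.5 = -1.2500
R = Δx/(sin θ' − sin θ) = -0.6000
v = R·ω = -0.6000·-1.2500 = 0.7500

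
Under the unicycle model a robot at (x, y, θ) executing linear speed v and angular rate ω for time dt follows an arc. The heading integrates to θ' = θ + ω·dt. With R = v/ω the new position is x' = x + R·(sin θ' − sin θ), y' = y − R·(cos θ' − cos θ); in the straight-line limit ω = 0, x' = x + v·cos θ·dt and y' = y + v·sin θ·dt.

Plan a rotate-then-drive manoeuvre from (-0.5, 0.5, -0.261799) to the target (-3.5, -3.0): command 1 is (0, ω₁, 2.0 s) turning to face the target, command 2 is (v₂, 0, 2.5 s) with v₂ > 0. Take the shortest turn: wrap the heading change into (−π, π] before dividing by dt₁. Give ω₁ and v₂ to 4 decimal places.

ω₁ = -1.0088, v₂ = 1.8439

heading to target = atan2(-3−0.5, -3.5−-0.5) = -2.2794
Δθ = wrap(-2.2794 − -0.2618) = -2.0176; ω₁ = Δθ/dt₁ = -1.0088
distance = √((-3.5−-0.5)² + (-3−0.5)²) = 4.6098; v₂ = distance/dt₂ = 1.8439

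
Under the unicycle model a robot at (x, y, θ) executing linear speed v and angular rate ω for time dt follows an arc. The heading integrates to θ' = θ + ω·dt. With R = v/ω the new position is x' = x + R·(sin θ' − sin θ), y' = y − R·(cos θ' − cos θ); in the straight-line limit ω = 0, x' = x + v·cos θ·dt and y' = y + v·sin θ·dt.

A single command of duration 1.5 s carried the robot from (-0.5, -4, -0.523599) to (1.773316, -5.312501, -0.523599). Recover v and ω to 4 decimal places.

Δθ = -0.523599 − -0.523599 = 0.000000
ω = Δθ/dt = 0.000000/1.5 = 0.0000
ω = 0 → v = (Δx·cos θ + Δy·sin θ)/dt = 1.7500

v = 1.7500, ω = 0.0000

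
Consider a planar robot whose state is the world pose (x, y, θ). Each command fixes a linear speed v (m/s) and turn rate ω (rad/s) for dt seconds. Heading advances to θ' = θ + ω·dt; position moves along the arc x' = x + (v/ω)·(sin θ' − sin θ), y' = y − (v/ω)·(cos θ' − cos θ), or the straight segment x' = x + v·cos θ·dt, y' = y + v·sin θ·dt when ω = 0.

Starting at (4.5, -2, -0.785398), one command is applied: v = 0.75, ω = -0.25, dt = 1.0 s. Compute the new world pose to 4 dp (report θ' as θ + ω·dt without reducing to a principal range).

θ' = -0.7854 + -0.25·1.0 = -1.0354
R = v/ω = 0.75/-0.25 = -3.0000
x' = 4.5 + -3.0000·(sin -1.0354 − sin -0.7854) = 4.9589
y' = -2 − -3.0000·(cos -1.0354 − cos -0.7854) = -2.5908

(4.9589, -2.5908, -1.0354)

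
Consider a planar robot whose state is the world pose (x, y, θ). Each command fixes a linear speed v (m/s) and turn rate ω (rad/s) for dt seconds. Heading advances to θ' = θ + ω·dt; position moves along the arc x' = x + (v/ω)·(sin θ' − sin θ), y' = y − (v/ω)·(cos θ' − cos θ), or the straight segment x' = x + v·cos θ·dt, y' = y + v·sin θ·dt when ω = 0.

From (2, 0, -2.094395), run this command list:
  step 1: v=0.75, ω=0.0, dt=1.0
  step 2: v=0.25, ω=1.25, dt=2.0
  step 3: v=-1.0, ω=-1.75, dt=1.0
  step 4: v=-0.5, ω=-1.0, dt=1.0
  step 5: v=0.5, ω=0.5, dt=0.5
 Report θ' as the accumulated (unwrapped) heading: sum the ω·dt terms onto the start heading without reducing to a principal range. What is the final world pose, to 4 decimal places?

(1.0737, -0.2736, -2.0944)

step 1: θ'=-2.0944 (straight) → pose (1.6250, -0.6495, -2.0944)
step 2: θ'=0.4056 (R=0.2000) → pose (1.8771, -0.9333, 0.4056)
step 3: θ'=-1.3444 (R=0.5714) → pose (1.0948, -0.5365, -1.3444)
step 4: θ'=-2.3444 (R=0.5000) → pose (1.2243, -0.0749, -2.3444)
step 5: θ'=-2.0944 (R=1.0000) → pose (1.0737, -0.2736, -2.0944)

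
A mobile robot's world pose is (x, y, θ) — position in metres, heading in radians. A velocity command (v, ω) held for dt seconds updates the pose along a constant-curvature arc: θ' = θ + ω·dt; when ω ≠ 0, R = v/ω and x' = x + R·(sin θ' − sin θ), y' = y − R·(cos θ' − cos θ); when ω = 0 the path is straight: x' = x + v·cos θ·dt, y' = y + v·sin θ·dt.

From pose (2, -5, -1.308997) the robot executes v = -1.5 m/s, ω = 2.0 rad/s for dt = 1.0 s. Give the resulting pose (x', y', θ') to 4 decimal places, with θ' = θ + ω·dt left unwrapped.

θ' = -1.3090 + 2.0·1.0 = 0.6910
R = v/ω = -1.5/2.0 = -0.7500
x' = 2 + -0.7500·(sin 0.6910 − sin -1.3090) = 0.7976
y' = -5 − -0.7500·(cos 0.6910 − cos -1.3090) = -4.6162

(0.7976, -4.6162, 0.6910)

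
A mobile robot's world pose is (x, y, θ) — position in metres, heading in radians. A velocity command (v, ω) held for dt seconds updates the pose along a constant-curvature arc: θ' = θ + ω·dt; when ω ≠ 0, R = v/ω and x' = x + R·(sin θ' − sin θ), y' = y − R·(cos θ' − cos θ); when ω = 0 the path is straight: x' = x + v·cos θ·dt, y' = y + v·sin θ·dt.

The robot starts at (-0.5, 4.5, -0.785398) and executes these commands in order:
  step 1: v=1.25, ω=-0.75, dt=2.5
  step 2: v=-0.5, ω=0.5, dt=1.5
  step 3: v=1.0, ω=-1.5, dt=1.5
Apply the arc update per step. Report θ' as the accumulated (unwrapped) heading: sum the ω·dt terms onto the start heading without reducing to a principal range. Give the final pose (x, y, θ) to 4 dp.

step 1: θ'=-2.6604 (R=-1.6667) → pose (-0.9071, 1.8441, -2.6604)
step 2: θ'=-1.9104 (R=-1.0000) → pose (-0.4271, 2.3974, -1.9104)
step 3: θ'=-4.1604 (R=-0.6667) → pose (-1.6233, 2.2699, -4.1604)

(-1.6233, 2.2699, -4.1604)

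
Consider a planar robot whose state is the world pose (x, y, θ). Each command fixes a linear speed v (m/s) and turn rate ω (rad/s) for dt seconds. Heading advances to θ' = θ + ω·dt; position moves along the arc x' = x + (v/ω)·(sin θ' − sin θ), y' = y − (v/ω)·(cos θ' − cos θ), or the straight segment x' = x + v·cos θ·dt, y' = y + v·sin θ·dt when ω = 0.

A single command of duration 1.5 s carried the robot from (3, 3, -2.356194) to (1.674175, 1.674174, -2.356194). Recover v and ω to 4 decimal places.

Δθ = -2.356194 − -2.356194 = 0.000000
ω = Δθ/dt = 0.000000/1.5 = 0.0000
ω = 0 → v = (Δx·cos θ + Δy·sin θ)/dt = 1.2500

v = 1.2500, ω = 0.0000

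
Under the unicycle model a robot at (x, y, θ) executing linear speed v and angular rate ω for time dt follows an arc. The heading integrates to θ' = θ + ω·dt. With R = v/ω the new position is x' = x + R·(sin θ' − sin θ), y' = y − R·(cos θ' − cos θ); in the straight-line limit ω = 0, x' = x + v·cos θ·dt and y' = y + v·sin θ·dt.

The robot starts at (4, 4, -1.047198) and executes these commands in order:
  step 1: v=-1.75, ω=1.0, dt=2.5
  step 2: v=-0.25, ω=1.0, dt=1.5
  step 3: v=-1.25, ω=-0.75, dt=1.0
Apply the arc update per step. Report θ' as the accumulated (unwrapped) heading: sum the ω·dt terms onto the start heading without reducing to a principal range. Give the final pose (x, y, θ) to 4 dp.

(1.9799, 2.4036, 2.2028)

step 1: θ'=1.4528 (R=-1.7500) → pose (0.7466, 3.3310, 1.4528)
step 2: θ'=2.9528 (R=-0.2500) → pose (0.9480, 3.0560, 2.9528)
step 3: θ'=2.2028 (R=1.6667) → pose (1.9799, 2.4036, 2.2028)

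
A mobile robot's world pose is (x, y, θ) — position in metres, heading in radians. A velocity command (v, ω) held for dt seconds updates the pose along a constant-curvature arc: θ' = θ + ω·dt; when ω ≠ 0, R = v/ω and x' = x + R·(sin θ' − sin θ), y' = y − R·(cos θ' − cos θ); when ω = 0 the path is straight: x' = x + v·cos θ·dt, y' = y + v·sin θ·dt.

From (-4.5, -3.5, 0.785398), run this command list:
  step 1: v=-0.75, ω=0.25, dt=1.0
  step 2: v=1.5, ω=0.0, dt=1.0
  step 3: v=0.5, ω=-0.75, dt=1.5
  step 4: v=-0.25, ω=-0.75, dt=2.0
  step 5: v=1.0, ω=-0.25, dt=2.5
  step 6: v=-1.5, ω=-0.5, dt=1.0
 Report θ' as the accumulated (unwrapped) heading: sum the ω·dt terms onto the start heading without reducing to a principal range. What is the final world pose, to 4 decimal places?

step 1: θ'=1.0354 (R=-3.0000) → pose (-4.9589, -4.0908, 1.0354)
step 2: θ'=1.0354 (straight) → pose (-4.1936, -2.8007, 1.0354)
step 3: θ'=-0.0896 (R=-0.6667) → pose (-3.5606, -2.4768, -0.0896)
step 4: θ'=-1.5896 (R=0.3333) → pose (-3.8640, -2.1385, -1.5896)
step 5: θ'=-2.2146 (R=-4.0000) → pose (-4.6640, -4.4643, -2.2146)
step 6: θ'=-2.7146 (R=3.0000) → pose (-3.5070, -3.5344, -2.7146)

(-3.5070, -3.5344, -2.7146)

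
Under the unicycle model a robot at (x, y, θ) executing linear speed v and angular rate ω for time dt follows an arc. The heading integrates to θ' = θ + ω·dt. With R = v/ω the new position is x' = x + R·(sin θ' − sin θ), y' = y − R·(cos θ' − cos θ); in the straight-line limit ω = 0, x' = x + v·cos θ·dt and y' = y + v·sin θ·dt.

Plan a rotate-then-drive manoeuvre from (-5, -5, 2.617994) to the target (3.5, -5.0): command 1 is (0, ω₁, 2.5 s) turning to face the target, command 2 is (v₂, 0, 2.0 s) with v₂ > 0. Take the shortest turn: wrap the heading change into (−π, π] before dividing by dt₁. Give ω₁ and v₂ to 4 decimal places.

ω₁ = -1.0472, v₂ = 4.2500

heading to target = atan2(-5−-5, 3.5−-5) = 0.0000
Δθ = wrap(0.0000 − 2.6180) = -2.6180; ω₁ = Δθ/dt₁ = -1.0472
distance = √((3.5−-5)² + (-5−-5)²) = 8.5000; v₂ = distance/dt₂ = 4.2500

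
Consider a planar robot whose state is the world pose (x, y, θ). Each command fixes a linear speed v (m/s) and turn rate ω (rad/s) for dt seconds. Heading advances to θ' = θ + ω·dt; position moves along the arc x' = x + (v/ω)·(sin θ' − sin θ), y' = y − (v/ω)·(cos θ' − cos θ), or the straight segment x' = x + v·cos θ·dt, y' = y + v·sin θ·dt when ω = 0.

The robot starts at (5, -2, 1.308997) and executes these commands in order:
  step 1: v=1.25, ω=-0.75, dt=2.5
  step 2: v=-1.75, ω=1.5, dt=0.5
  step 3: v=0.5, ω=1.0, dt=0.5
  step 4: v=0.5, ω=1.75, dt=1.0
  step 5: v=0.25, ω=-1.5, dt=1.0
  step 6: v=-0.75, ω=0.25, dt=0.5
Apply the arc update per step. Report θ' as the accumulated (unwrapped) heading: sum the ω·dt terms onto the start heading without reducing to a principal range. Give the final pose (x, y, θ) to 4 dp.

step 1: θ'=-0.5660 (R=-1.6667) → pose (7.5036, -1.0246, -0.5660)
step 2: θ'=0.1840 (R=-1.1667) → pose (6.6646, -0.8624, 0.1840)
step 3: θ'=0.6840 (R=0.5000) → pose (6.8890, -0.7583, 0.6840)
step 4: θ'=2.4340 (R=0.2857) → pose (6.8942, -0.3198, 2.4340)
step 5: θ'=0.9340 (R=-0.1667) → pose (6.8685, -0.0940, 0.9340)
step 6: θ'=1.0590 (R=-3.0000) → pose (6.6649, -0.4086, 1.0590)

(6.6649, -0.4086, 1.0590)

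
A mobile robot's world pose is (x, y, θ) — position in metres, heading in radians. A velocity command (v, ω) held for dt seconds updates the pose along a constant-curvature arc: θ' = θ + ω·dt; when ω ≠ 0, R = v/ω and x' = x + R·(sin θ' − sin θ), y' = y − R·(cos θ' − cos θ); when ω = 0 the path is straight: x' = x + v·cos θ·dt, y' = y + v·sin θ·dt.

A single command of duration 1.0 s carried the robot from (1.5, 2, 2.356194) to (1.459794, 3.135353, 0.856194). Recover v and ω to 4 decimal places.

Δθ = 0.856194 − 2.356194 = -1.500000
ω = Δθ/dt = -1.500000/1.0 = -1.5000
R = −Δy/(cos θ' − cos θ) = -0.8333
v = R·ω = -0.8333·-1.5000 = 1.2500

v = 1.2500, ω = -1.5000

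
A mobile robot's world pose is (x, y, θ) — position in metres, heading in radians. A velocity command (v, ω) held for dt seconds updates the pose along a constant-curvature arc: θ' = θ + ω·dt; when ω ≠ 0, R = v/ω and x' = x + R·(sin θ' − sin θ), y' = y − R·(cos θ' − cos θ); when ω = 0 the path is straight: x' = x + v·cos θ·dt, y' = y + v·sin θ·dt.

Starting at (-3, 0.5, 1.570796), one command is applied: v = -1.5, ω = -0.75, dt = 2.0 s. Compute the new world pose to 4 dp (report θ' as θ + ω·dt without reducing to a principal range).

θ' = 1.5708 + -0.75·2.0 = 0.0708
R = v/ω = -1.5/-0.75 = 2.0000
x' = -3 + 2.0000·(sin 0.0708 − sin 1.5708) = -4.8585
y' = 0.5 − 2.0000·(cos 0.0708 − cos 1.5708) = -1.4950

(-4.8585, -1.4950, 0.0708)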